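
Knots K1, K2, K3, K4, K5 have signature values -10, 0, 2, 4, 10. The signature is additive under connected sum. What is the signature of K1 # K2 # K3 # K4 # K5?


The signature is additive under connected sum.
signature(K1 # K2 # K3 # K4 # K5) = (-10) + (0) + (2) + (4) + (10)
= 6

6


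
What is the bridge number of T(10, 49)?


The bridge number of T(p,q) is min(p,q).
min(10, 49) = 10

10


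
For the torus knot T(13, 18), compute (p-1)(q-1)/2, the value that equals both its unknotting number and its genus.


For a torus knot T(p,q), both the unknotting number and genus equal (p-1)(q-1)/2.
= (13-1)(18-1)/2
= 12*17/2
= 204/2 = 102

102


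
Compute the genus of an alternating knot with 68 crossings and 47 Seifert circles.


For alternating knots, g = (c - s + 1)/2.
= (68 - 47 + 1)/2
= 22/2 = 11

11


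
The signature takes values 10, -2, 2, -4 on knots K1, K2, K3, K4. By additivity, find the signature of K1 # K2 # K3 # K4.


The signature is additive under connected sum.
signature(K1 # K2 # K3 # K4) = (10) + (-2) + (2) + (-4)
= 6

6


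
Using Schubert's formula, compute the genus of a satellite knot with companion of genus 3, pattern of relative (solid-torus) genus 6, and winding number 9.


Schubert: g(satellite) = g_rel(pattern) + |winding| * g(companion),
where g_rel(pattern) is the genus of the pattern relative to the solid torus.
= 6 + 9 * 3
= 6 + 27 = 33

33


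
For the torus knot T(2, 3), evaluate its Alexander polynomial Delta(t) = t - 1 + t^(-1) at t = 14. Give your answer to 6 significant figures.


Substituting t = 14 into Delta(t) = t - 1 + t^(-1):
Term values: (14) + (-1) + (0.0714286)
Sum = 13.07142857
Rounded to 6 significant figures: 13.0714

13.0714


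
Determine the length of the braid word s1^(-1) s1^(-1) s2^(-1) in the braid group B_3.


The word length counts the number of generators (including inverses).
Listing each generator: s1^(-1), s1^(-1), s2^(-1)
There are 3 generators in this braid word.

3


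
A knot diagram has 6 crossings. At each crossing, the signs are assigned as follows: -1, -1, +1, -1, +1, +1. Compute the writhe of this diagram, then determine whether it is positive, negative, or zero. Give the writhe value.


Step 1: Count positive crossings (+1).
Positive crossings: 3
Step 2: Count negative crossings (-1).
Negative crossings: 3
Step 3: Writhe = (positive) - (negative)
w = 3 - 3 = 0
Step 4: |w| = 0, and w is zero

0


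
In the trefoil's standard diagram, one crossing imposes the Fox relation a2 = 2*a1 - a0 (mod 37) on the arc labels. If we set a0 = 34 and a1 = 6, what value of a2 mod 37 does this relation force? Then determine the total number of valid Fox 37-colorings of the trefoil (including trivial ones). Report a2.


Step 1: Apply the given crossing relation 2*a1 - a0 - a2 = 0 (mod 37).
  a2 = 2*a1 - a0 mod 37
  a2 = 2*6 - 34 mod 37
  a2 = 12 - 34 mod 37
  a2 = -22 mod 37 = 15
Step 2: The trefoil has determinant 3.
  Number of Fox p-colorings (p prime) is p^2 if p = 3, else p.
  Since 37 does not divide 3, only trivial (constant) colorings exist.
  (So the trial a0 = 34, a1 = 6 with a0 != a1 does NOT extend to a valid coloring of the whole trefoil: the other two crossing relations require 3*(a1 - a0) = 0 (mod 37), which fails.)
  Total colorings = 37
Step 3: a2 = 15, total Fox 37-colorings = 37

15


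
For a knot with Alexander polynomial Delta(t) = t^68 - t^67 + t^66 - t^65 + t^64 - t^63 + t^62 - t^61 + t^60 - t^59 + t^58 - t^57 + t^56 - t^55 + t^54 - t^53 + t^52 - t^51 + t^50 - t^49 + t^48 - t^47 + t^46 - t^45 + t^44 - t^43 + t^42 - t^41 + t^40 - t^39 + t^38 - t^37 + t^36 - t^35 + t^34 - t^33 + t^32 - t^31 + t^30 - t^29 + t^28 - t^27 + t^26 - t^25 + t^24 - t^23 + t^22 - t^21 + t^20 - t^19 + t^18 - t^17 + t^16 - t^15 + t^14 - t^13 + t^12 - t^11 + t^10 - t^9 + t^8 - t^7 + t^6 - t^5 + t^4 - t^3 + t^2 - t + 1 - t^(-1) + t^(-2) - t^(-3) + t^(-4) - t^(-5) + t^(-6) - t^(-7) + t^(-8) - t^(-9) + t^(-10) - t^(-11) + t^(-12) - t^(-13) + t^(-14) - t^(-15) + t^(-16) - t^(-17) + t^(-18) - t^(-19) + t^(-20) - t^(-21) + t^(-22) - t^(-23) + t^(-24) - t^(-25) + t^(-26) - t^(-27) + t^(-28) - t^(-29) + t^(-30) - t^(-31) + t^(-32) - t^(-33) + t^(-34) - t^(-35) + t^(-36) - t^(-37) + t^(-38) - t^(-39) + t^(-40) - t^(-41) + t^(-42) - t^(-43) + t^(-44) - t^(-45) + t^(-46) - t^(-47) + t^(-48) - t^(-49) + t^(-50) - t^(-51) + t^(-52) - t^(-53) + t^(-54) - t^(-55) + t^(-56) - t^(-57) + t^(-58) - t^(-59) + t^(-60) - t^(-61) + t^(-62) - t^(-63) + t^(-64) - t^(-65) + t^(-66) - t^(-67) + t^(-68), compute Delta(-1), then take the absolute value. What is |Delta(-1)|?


Step 1: The polynomial has 137 terms with alternating signs, exponents from 68 down to -68.
Step 2: Substitute t = -1. The i-th term has coefficient (-1)^i and exponent (m-i),
  so its value is (-1)^i * (-1)^(m-i) = (-1)^m = 1 for every i.
Step 3: All 137 terms equal 1, so Delta(-1) = 137 * (1) = 137
Step 4: |Delta(-1)| = 137

137


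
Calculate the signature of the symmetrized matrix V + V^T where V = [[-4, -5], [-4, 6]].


Step 1: V + V^T = [[-8, -9], [-9, 12]]
Step 2: trace = 4, det = -177
Step 3: Discriminant = 4^2 - 4*(-177) = 724
Step 4: Eigenvalues: 15.4536, -11.4536
Step 5: Signature = (# positive eigenvalues) - (# negative eigenvalues) = 0

0


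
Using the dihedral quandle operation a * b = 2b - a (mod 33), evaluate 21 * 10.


21 * 10 = 2*10 - 21 mod 33
= 20 - 21 mod 33
= -1 mod 33 = 32

32


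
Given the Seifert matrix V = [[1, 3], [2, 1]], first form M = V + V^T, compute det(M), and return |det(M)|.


Step 1: Form V + V^T where V = [[1, 3], [2, 1]]
  V^T = [[1, 2], [3, 1]]
  V + V^T = [[2, 5], [5, 2]]
Step 2: det(V + V^T) = 2*2 - 5*5
  = 4 - 25 = -21
Step 3: Knot determinant = |det(V + V^T)| = |-21| = 21

21


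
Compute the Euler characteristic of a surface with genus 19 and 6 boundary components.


chi = 2 - 2g - b
= 2 - 2*19 - 6
= 2 - 38 - 6 = -42

-42


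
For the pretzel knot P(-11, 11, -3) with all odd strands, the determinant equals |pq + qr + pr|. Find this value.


Step 1: Compute pq + qr + pr.
pq = (-11)*11 = -121
qr = 11*(-3) = -33
pr = (-11)*(-3) = 33
pq + qr + pr = -121 + (-33) + 33 = -121
Step 2: Take absolute value.
det(P(-11,11,-3)) = |-121| = 121

121


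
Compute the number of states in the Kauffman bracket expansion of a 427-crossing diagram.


Each crossing contributes 2 choices (A-smoothing or B-smoothing).
Total states = 2^427 = 346583711765101857447301773017885462929554634421977071896309947576827663475703202879996800763017447262173901370175446478621769728

346583711765101857447301773017885462929554634421977071896309947576827663475703202879996800763017447262173901370175446478621769728


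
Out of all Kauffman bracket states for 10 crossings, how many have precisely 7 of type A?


We choose which 7 of 10 crossings get A-smoothings.
C(10, 7) = 10! / (7! * 3!)
= 120

120


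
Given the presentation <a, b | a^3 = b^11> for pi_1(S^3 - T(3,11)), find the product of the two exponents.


The relation is a^3 = b^11.
Product of exponents = 3 * 11
= 33

33


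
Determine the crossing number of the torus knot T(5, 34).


For a torus knot T(p, q) with gcd(p,q)=1,
the crossing number is min(p*(q-1), q*(p-1)).
p*(q-1) = 5*33 = 165
q*(p-1) = 34*4 = 136
min(165, 136) = 136

136


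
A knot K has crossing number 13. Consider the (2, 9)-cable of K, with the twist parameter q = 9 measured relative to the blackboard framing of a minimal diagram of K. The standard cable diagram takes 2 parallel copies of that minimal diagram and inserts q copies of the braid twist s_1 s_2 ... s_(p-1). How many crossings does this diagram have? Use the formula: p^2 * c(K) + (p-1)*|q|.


Step 1: Each of the c(K) crossings of the companion diagram becomes p*p = p^2 crossings among the p parallel strands, and each of the |q| twists s_1 s_2 ... s_(p-1) adds (p-1) crossings.
  Crossings = p^2 * c(K) + (p-1)*|q|
Step 2: = 2^2 * 13 + (2-1)*9
Step 3: = 4*13 + 1*9
Step 4: = 52 + 9 = 61

61


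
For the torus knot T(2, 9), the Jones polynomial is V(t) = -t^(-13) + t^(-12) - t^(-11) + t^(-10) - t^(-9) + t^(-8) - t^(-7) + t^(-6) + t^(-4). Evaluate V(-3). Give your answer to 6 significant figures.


Substituting t = -3 into V(t) = -t^(-13) + t^(-12) - t^(-11) + t^(-10) - t^(-9) + t^(-8) - t^(-7) + t^(-6) + t^(-4):
  (-)t^(-13) = 6.27225e-07
  (+)t^(-12) = 1.88168e-06
  (-)t^(-11) = 5.64503e-06
  (+)t^(-10) = 1.69351e-05
  (-)t^(-9) = 5.08053e-05
  (+)t^(-8) = 0.000152416
  (-)t^(-7) = 0.000457247
  (+)t^(-6) = 0.00137174
  (+)t^(-4) = 0.0123457
Sum = (6.27225e-07) + (1.88168e-06) + (5.64503e-06) + (1.69351e-05) + (5.08053e-05) + (0.000152416) + (0.000457247) + (0.00137174) + (0.0123457)
= 0.01440297857
Rounded to 6 significant figures: 0.014403

0.014403


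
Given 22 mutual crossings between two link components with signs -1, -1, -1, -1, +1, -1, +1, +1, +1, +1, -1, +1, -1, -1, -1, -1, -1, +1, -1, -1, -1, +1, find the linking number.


Step 1: Count positive crossings: 8
Step 2: Count negative crossings: 14
Step 3: Sum of signs = 8 - 14 = -6
Step 4: Linking number = sum/2 = -6/2 = -3

-3


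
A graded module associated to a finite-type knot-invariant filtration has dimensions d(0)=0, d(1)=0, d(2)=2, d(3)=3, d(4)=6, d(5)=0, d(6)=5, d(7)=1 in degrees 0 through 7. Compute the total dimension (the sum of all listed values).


Total dimension = d(0) + d(1) + ... + d(7)
= 0 + 0 + 2 + 3 + 6 + 0 + 5 + 1
= 17

17


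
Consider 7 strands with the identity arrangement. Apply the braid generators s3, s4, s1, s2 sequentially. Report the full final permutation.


Starting with identity [1, 2, 3, 4, 5, 6, 7].
Apply generators in sequence:
  After s3: [1, 2, 4, 3, 5, 6, 7]
  After s4: [1, 2, 4, 5, 3, 6, 7]
  After s1: [2, 1, 4, 5, 3, 6, 7]
  After s2: [2, 4, 1, 5, 3, 6, 7]
Final permutation: [2, 4, 1, 5, 3, 6, 7]

[2, 4, 1, 5, 3, 6, 7]


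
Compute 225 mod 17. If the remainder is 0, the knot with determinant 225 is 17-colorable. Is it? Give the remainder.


Step 1: A knot is p-colorable if and only if p divides its determinant.
Step 2: Compute 225 mod 17.
225 = 13 * 17 + 4
Step 3: 225 mod 17 = 4
Step 4: The knot is 17-colorable: no

4


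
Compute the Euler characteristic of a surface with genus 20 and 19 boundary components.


chi = 2 - 2g - b
= 2 - 2*20 - 19
= 2 - 40 - 19 = -57

-57


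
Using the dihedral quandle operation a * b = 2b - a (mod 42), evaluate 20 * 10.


20 * 10 = 2*10 - 20 mod 42
= 20 - 20 mod 42
= 0 mod 42 = 0

0


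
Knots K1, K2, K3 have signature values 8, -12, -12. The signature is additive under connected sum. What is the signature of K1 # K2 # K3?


The signature is additive under connected sum.
signature(K1 # K2 # K3) = (8) + (-12) + (-12)
= -16

-16


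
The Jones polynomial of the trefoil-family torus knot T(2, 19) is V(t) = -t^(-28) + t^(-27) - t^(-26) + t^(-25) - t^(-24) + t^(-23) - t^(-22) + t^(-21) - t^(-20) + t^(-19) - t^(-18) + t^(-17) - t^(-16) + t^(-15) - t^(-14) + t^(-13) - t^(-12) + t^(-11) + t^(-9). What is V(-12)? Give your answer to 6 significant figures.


Substituting t = -12 into V(t) = -t^(-28) + t^(-27) - t^(-26) + t^(-25) - t^(-24) + t^(-23) - t^(-22) + t^(-21) - t^(-20) + t^(-19) - t^(-18) + t^(-17) - t^(-16) + t^(-15) - t^(-14) + t^(-13) - t^(-12) + t^(-11) + t^(-9):
  (-)t^(-28) = -6.06632e-31
  (+)t^(-27) = -7.27958e-30
  (-)t^(-26) = -8.7355e-29
  (+)t^(-25) = -1.04826e-27
  (-)t^(-24) = -1.25791e-26
  (+)t^(-23) = -1.50949e-25
  (-)t^(-22) = -1.81139e-24
  (+)t^(-21) = -2.17367e-23
  (-)t^(-20) = -2.60841e-22
  (+)t^(-19) = -3.13009e-21
  (-)t^(-18) = -3.7561e-20
  (+)t^(-17) = -4.50732e-19
  (-)t^(-16) = -5.40879e-18
  (+)t^(-15) = -6.49055e-17
  (-)t^(-14) = -7.78866e-16
  (+)t^(-13) = -9.34639e-15
  (-)t^(-12) = -1.12157e-13
  (+)t^(-11) = -1.34588e-12
  (+)t^(-9) = -1.93807e-10
Sum = (-6.06632e-31) + (-7.27958e-30) + (-8.7355e-29) + (-1.04826e-27) + (-1.25791e-26) + (-1.50949e-25) + (-1.81139e-24) + (-2.17367e-23) + (-2.60841e-22) + (-3.13009e-21) + (-3.7561e-20) + (-4.50732e-19) + (-5.40879e-18) + (-6.49055e-17) + (-7.78866e-16) + (-9.34639e-15) + (-1.12157e-13) + (-1.34588e-12) + (-1.93807e-10)
= -1.95274932e-10
Rounded to 6 significant figures: -1.95275e-10

-1.95275e-10


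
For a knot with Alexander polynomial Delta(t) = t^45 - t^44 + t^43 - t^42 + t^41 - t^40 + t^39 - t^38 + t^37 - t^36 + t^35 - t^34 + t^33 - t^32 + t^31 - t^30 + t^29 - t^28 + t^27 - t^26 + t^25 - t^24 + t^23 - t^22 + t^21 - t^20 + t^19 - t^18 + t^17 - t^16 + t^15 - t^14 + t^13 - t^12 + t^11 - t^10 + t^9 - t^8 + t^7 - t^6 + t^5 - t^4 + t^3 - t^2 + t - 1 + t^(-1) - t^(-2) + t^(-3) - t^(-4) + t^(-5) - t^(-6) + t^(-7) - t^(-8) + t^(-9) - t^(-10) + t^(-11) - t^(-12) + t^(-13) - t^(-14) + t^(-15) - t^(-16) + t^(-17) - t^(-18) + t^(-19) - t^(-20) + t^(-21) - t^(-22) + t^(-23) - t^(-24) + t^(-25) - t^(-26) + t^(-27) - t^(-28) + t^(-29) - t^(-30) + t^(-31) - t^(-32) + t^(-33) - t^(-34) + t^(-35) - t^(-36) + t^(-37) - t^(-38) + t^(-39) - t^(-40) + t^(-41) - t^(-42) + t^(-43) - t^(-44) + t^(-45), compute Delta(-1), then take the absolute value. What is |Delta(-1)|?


Step 1: The polynomial has 91 terms with alternating signs, exponents from 45 down to -45.
Step 2: Substitute t = -1. The i-th term has coefficient (-1)^i and exponent (m-i),
  so its value is (-1)^i * (-1)^(m-i) = (-1)^m = -1 for every i.
Step 3: All 91 terms equal -1, so Delta(-1) = 91 * (-1) = -91
Step 4: |Delta(-1)| = 91

91


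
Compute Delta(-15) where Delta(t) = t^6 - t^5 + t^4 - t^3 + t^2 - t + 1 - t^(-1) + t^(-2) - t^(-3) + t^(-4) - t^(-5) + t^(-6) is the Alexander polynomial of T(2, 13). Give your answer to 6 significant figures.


Substituting t = -15 into Delta(t) = t^6 - t^5 + t^4 - t^3 + t^2 - t + 1 - t^(-1) + t^(-2) - t^(-3) + t^(-4) - t^(-5) + t^(-6):
Term values: (11390625) + (759375) + (50625) + (3375) + (225) + (15) + (1) + (0.0666667) + (0.00444444) + (0.000296296) + (1.97531e-05) + (1.31687e-06) + (8.77915e-08)
Sum = 12204241.07
Rounded to 6 significant figures: 1.22042e+07

1.22042e+07


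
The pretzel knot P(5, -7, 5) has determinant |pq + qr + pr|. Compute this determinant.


Step 1: Compute pq + qr + pr.
pq = 5*(-7) = -35
qr = (-7)*5 = -35
pr = 5*5 = 25
pq + qr + pr = -35 + (-35) + 25 = -45
Step 2: Take absolute value.
det(P(5,-7,5)) = |-45| = 45

45


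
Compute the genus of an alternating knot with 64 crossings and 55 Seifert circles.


For alternating knots, g = (c - s + 1)/2.
= (64 - 55 + 1)/2
= 10/2 = 5

5


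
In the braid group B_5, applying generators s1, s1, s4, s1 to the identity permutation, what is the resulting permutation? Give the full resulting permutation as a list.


Starting with identity [1, 2, 3, 4, 5].
Apply generators in sequence:
  After s1: [2, 1, 3, 4, 5]
  After s1: [1, 2, 3, 4, 5]
  After s4: [1, 2, 3, 5, 4]
  After s1: [2, 1, 3, 5, 4]
Final permutation: [2, 1, 3, 5, 4]

[2, 1, 3, 5, 4]


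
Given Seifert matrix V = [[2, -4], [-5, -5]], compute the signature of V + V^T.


Step 1: V + V^T = [[4, -9], [-9, -10]]
Step 2: trace = -6, det = -121
Step 3: Discriminant = (-6)^2 - 4*(-121) = 520
Step 4: Eigenvalues: 8.40175, -14.4018
Step 5: Signature = (# positive eigenvalues) - (# negative eigenvalues) = 0

0


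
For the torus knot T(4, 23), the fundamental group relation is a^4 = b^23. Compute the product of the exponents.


The relation is a^4 = b^23.
Product of exponents = 4 * 23
= 92

92


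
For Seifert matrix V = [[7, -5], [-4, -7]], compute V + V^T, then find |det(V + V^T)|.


Step 1: Form V + V^T where V = [[7, -5], [-4, -7]]
  V^T = [[7, -4], [-5, -7]]
  V + V^T = [[14, -9], [-9, -14]]
Step 2: det(V + V^T) = 14*(-14) - (-9)*(-9)
  = -196 - 81 = -277
Step 3: Knot determinant = |det(V + V^T)| = |-277| = 277

277


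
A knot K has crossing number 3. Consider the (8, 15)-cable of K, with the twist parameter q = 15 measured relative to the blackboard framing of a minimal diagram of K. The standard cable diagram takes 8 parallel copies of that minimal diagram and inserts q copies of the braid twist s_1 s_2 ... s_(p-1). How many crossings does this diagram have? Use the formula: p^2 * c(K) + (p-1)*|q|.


Step 1: Each of the c(K) crossings of the companion diagram becomes p*p = p^2 crossings among the p parallel strands, and each of the |q| twists s_1 s_2 ... s_(p-1) adds (p-1) crossings.
  Crossings = p^2 * c(K) + (p-1)*|q|
Step 2: = 8^2 * 3 + (8-1)*15
Step 3: = 64*3 + 7*15
Step 4: = 192 + 105 = 297

297


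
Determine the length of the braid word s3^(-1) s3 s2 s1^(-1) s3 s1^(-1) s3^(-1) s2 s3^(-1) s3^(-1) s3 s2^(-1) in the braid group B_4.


The word length counts the number of generators (including inverses).
Listing each generator: s3^(-1), s3, s2, s1^(-1), s3, s1^(-1), s3^(-1), s2, s3^(-1), s3^(-1), s3, s2^(-1)
There are 12 generators in this braid word.

12


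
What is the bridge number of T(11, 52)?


The bridge number of T(p,q) is min(p,q).
min(11, 52) = 11

11


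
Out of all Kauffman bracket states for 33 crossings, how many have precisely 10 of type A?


We choose which 10 of 33 crossings get A-smoothings.
C(33, 10) = 33! / (10! * 23!)
= 92561040

92561040


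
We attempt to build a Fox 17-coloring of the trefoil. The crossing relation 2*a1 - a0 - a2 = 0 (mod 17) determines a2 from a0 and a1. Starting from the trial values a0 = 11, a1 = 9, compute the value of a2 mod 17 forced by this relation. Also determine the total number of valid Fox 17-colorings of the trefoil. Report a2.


Step 1: Apply the given crossing relation 2*a1 - a0 - a2 = 0 (mod 17).
  a2 = 2*a1 - a0 mod 17
  a2 = 2*9 - 11 mod 17
  a2 = 18 - 11 mod 17
  a2 = 7 mod 17 = 7
Step 2: The trefoil has determinant 3.
  Number of Fox p-colorings (p prime) is p^2 if p = 3, else p.
  Since 17 does not divide 3, only trivial (constant) colorings exist.
  (So the trial a0 = 11, a1 = 9 with a0 != a1 does NOT extend to a valid coloring of the whole trefoil: the other two crossing relations require 3*(a1 - a0) = 0 (mod 17), which fails.)
  Total colorings = 17
Step 3: a2 = 7, total Fox 17-colorings = 17

7


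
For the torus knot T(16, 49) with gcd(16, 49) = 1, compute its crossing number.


For a torus knot T(p, q) with gcd(p,q)=1,
the crossing number is min(p*(q-1), q*(p-1)).
p*(q-1) = 16*48 = 768
q*(p-1) = 49*15 = 735
min(768, 735) = 735

735


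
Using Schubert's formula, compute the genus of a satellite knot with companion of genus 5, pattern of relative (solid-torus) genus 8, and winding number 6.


Schubert: g(satellite) = g_rel(pattern) + |winding| * g(companion),
where g_rel(pattern) is the genus of the pattern relative to the solid torus.
= 8 + 6 * 5
= 8 + 30 = 38

38


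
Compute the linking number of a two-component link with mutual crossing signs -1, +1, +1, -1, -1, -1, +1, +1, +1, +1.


Step 1: Count positive crossings: 6
Step 2: Count negative crossings: 4
Step 3: Sum of signs = 6 - 4 = 2
Step 4: Linking number = sum/2 = 2/2 = 1

1


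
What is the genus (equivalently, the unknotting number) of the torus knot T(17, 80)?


For a torus knot T(p,q), both the unknotting number and genus equal (p-1)(q-1)/2.
= (17-1)(80-1)/2
= 16*79/2
= 1264/2 = 632

632


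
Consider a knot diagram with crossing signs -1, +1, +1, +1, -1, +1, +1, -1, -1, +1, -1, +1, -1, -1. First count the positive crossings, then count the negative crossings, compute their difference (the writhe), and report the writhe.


Step 1: Count positive crossings (+1).
Positive crossings: 7
Step 2: Count negative crossings (-1).
Negative crossings: 7
Step 3: Writhe = (positive) - (negative)
w = 7 - 7 = 0
Step 4: |w| = 0, and w is zero

0


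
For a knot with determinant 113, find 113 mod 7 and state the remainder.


Step 1: A knot is p-colorable if and only if p divides its determinant.
Step 2: Compute 113 mod 7.
113 = 16 * 7 + 1
Step 3: 113 mod 7 = 1
Step 4: The knot is 7-colorable: no

1


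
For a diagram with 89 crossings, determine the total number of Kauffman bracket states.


Each crossing contributes 2 choices (A-smoothing or B-smoothing).
Total states = 2^89 = 618970019642690137449562112

618970019642690137449562112


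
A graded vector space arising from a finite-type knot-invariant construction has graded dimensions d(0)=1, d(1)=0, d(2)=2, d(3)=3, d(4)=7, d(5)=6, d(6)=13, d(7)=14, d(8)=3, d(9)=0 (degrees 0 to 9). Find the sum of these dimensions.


Total dimension = d(0) + d(1) + ... + d(9)
= 1 + 0 + 2 + 3 + 7 + 6 + 13 + 14 + 3 + 0
= 49

49


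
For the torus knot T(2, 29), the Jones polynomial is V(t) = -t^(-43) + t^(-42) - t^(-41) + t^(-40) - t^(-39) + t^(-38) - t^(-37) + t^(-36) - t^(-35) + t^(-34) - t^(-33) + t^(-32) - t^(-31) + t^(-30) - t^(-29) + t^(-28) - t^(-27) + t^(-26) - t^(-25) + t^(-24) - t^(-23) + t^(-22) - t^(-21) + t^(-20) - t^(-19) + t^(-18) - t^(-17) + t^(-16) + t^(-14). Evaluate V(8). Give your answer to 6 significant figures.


Substituting t = 8 into V(t) = -t^(-43) + t^(-42) - t^(-41) + t^(-40) - t^(-39) + t^(-38) - t^(-37) + t^(-36) - t^(-35) + t^(-34) - t^(-33) + t^(-32) - t^(-31) + t^(-30) - t^(-29) + t^(-28) - t^(-27) + t^(-26) - t^(-25) + t^(-24) - t^(-23) + t^(-22) - t^(-21) + t^(-20) - t^(-19) + t^(-18) - t^(-17) + t^(-16) + t^(-14):
  (-)t^(-43) = -1.46937e-39
  (+)t^(-42) = 1.17549e-38
  (-)t^(-41) = -9.40395e-38
  (+)t^(-40) = 7.52316e-37
  (-)t^(-39) = -6.01853e-36
  (+)t^(-38) = 4.81482e-35
  (-)t^(-37) = -3.85186e-34
  (+)t^(-36) = 3.08149e-33
  (-)t^(-35) = -2.46519e-32
  (+)t^(-34) = 1.97215e-31
  (-)t^(-33) = -1.57772e-30
  (+)t^(-32) = 1.26218e-29
  (-)t^(-31) = -1.00974e-28
  (+)t^(-30) = 8.07794e-28
  (-)t^(-29) = -6.46235e-27
  (+)t^(-28) = 5.16988e-26
  (-)t^(-27) = -4.1359e-25
  (+)t^(-26) = 3.30872e-24
  (-)t^(-25) = -2.64698e-23
  (+)t^(-24) = 2.11758e-22
  (-)t^(-23) = -1.69407e-21
  (+)t^(-22) = 1.35525e-20
  (-)t^(-21) = -1.0842e-19
  (+)t^(-20) = 8.67362e-19
  (-)t^(-19) = -6.93889e-18
  (+)t^(-18) = 5.55112e-17
  (-)t^(-17) = -4.44089e-16
  (+)t^(-16) = 3.55271e-15
  (+)t^(-14) = 2.27374e-13
Sum = (-1.46937e-39) + (1.17549e-38) + (-9.40395e-38) + (7.52316e-37) + (-6.01853e-36) + (4.81482e-35) + (-3.85186e-34) + (3.08149e-33) + (-2.46519e-32) + (1.97215e-31) + (-1.57772e-30) + (1.26218e-29) + (-1.00974e-28) + (8.07794e-28) + (-6.46235e-27) + (5.16988e-26) + (-4.1359e-25) + (3.30872e-24) + (-2.64698e-23) + (2.11758e-22) + (-1.69407e-21) + (1.35525e-20) + (-1.0842e-19) + (8.67362e-19) + (-6.93889e-18) + (5.55112e-17) + (-4.44089e-16) + (3.55271e-15) + (2.27374e-13)
= 2.305316432e-13
Rounded to 6 significant figures: 2.30532e-13

2.30532e-13


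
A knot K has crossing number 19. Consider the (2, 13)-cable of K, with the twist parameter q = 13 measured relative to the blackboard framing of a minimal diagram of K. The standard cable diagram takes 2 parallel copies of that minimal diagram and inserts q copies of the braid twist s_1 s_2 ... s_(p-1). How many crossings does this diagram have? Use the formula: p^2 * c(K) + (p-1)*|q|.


Step 1: Each of the c(K) crossings of the companion diagram becomes p*p = p^2 crossings among the p parallel strands, and each of the |q| twists s_1 s_2 ... s_(p-1) adds (p-1) crossings.
  Crossings = p^2 * c(K) + (p-1)*|q|
Step 2: = 2^2 * 19 + (2-1)*13
Step 3: = 4*19 + 1*13
Step 4: = 76 + 13 = 89

89


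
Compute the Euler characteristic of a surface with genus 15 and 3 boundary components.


chi = 2 - 2g - b
= 2 - 2*15 - 3
= 2 - 30 - 3 = -31

-31


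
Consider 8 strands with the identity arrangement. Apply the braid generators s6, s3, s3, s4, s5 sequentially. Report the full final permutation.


Starting with identity [1, 2, 3, 4, 5, 6, 7, 8].
Apply generators in sequence:
  After s6: [1, 2, 3, 4, 5, 7, 6, 8]
  After s3: [1, 2, 4, 3, 5, 7, 6, 8]
  After s3: [1, 2, 3, 4, 5, 7, 6, 8]
  After s4: [1, 2, 3, 5, 4, 7, 6, 8]
  After s5: [1, 2, 3, 5, 7, 4, 6, 8]
Final permutation: [1, 2, 3, 5, 7, 4, 6, 8]

[1, 2, 3, 5, 7, 4, 6, 8]


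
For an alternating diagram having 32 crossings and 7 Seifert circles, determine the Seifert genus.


For alternating knots, g = (c - s + 1)/2.
= (32 - 7 + 1)/2
= 26/2 = 13

13


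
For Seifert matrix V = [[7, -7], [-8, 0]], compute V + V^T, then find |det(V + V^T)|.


Step 1: Form V + V^T where V = [[7, -7], [-8, 0]]
  V^T = [[7, -8], [-7, 0]]
  V + V^T = [[14, -15], [-15, 0]]
Step 2: det(V + V^T) = 14*0 - (-15)*(-15)
  = 0 - 225 = -225
Step 3: Knot determinant = |det(V + V^T)| = |-225| = 225

225


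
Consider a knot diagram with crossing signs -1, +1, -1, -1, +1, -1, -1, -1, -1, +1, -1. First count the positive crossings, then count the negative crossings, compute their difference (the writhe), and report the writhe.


Step 1: Count positive crossings (+1).
Positive crossings: 3
Step 2: Count negative crossings (-1).
Negative crossings: 8
Step 3: Writhe = (positive) - (negative)
w = 3 - 8 = -5
Step 4: |w| = 5, and w is negative

-5


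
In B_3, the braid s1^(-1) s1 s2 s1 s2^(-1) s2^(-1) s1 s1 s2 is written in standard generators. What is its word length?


The word length counts the number of generators (including inverses).
Listing each generator: s1^(-1), s1, s2, s1, s2^(-1), s2^(-1), s1, s1, s2
There are 9 generators in this braid word.

9


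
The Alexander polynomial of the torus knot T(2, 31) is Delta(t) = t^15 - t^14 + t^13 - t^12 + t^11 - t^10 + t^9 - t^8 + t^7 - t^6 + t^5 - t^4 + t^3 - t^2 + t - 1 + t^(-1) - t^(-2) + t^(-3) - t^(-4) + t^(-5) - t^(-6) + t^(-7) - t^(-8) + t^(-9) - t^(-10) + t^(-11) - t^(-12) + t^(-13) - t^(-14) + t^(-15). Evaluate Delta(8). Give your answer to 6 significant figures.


Substituting t = 8 into Delta(t) = t^15 - t^14 + t^13 - t^12 + t^11 - t^10 + t^9 - t^8 + t^7 - t^6 + t^5 - t^4 + t^3 - t^2 + t - 1 + t^(-1) - t^(-2) + t^(-3) - t^(-4) + t^(-5) - t^(-6) + t^(-7) - t^(-8) + t^(-9) - t^(-10) + t^(-11) - t^(-12) + t^(-13) - t^(-14) + t^(-15):
Term values: (35184372088832) + (-4398046511104) + (549755813888) + (-68719476736) + (8589934592) + (-1073741824) + (134217728) + (-16777216) + (2097152) + (-262144) + (32768) + (-4096) + (512) + (-64) + (8) + (-1) + (0.125) + (-0.015625) + (0.00195312) + (-0.000244141) + (3.05176e-05) + (-3.8147e-06) + (4.76837e-07) + (-5.96046e-08) + (7.45058e-09) + (-9.31323e-10) + (1.16415e-10) + (-1.45519e-11) + (1.81899e-12) + (-2.27374e-13) + (2.84217e-14)
Sum = 3.127499741e+13
Rounded to 6 significant figures: 3.1275e+13

3.1275e+13


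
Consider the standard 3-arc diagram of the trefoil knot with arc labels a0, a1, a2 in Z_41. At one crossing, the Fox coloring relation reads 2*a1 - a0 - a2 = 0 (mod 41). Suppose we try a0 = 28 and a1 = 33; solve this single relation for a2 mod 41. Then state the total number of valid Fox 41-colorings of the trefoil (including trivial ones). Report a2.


Step 1: Apply the given crossing relation 2*a1 - a0 - a2 = 0 (mod 41).
  a2 = 2*a1 - a0 mod 41
  a2 = 2*33 - 28 mod 41
  a2 = 66 - 28 mod 41
  a2 = 38 mod 41 = 38
Step 2: The trefoil has determinant 3.
  Number of Fox p-colorings (p prime) is p^2 if p = 3, else p.
  Since 41 does not divide 3, only trivial (constant) colorings exist.
  (So the trial a0 = 28, a1 = 33 with a0 != a1 does NOT extend to a valid coloring of the whole trefoil: the other two crossing relations require 3*(a1 - a0) = 0 (mod 41), which fails.)
  Total colorings = 41
Step 3: a2 = 38, total Fox 41-colorings = 41

38


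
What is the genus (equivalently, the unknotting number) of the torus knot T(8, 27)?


For a torus knot T(p,q), both the unknotting number and genus equal (p-1)(q-1)/2.
= (8-1)(27-1)/2
= 7*26/2
= 182/2 = 91

91


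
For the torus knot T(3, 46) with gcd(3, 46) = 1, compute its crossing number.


For a torus knot T(p, q) with gcd(p,q)=1,
the crossing number is min(p*(q-1), q*(p-1)).
p*(q-1) = 3*45 = 135
q*(p-1) = 46*2 = 92
min(135, 92) = 92

92


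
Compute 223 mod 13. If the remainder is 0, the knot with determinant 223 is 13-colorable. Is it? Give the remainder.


Step 1: A knot is p-colorable if and only if p divides its determinant.
Step 2: Compute 223 mod 13.
223 = 17 * 13 + 2
Step 3: 223 mod 13 = 2
Step 4: The knot is 13-colorable: no

2


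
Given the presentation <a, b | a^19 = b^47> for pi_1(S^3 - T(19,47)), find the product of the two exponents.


The relation is a^19 = b^47.
Product of exponents = 19 * 47
= 893

893


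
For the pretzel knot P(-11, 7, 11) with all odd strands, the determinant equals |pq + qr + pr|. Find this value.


Step 1: Compute pq + qr + pr.
pq = (-11)*7 = -77
qr = 7*11 = 77
pr = (-11)*11 = -121
pq + qr + pr = -77 + 77 + (-121) = -121
Step 2: Take absolute value.
det(P(-11,7,11)) = |-121| = 121

121


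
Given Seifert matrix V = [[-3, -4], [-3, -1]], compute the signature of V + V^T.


Step 1: V + V^T = [[-6, -7], [-7, -2]]
Step 2: trace = -8, det = -37
Step 3: Discriminant = (-8)^2 - 4*(-37) = 212
Step 4: Eigenvalues: 3.28011, -11.2801
Step 5: Signature = (# positive eigenvalues) - (# negative eigenvalues) = 0

0


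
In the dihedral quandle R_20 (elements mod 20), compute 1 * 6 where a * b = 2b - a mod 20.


1 * 6 = 2*6 - 1 mod 20
= 12 - 1 mod 20
= 11 mod 20 = 11

11


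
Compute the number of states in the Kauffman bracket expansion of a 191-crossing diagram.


Each crossing contributes 2 choices (A-smoothing or B-smoothing).
Total states = 2^191 = 3138550867693340381917894711603833208051177722232017256448

3138550867693340381917894711603833208051177722232017256448


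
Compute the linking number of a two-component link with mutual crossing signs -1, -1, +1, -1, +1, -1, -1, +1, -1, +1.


Step 1: Count positive crossings: 4
Step 2: Count negative crossings: 6
Step 3: Sum of signs = 4 - 6 = -2
Step 4: Linking number = sum/2 = -2/2 = -1

-1


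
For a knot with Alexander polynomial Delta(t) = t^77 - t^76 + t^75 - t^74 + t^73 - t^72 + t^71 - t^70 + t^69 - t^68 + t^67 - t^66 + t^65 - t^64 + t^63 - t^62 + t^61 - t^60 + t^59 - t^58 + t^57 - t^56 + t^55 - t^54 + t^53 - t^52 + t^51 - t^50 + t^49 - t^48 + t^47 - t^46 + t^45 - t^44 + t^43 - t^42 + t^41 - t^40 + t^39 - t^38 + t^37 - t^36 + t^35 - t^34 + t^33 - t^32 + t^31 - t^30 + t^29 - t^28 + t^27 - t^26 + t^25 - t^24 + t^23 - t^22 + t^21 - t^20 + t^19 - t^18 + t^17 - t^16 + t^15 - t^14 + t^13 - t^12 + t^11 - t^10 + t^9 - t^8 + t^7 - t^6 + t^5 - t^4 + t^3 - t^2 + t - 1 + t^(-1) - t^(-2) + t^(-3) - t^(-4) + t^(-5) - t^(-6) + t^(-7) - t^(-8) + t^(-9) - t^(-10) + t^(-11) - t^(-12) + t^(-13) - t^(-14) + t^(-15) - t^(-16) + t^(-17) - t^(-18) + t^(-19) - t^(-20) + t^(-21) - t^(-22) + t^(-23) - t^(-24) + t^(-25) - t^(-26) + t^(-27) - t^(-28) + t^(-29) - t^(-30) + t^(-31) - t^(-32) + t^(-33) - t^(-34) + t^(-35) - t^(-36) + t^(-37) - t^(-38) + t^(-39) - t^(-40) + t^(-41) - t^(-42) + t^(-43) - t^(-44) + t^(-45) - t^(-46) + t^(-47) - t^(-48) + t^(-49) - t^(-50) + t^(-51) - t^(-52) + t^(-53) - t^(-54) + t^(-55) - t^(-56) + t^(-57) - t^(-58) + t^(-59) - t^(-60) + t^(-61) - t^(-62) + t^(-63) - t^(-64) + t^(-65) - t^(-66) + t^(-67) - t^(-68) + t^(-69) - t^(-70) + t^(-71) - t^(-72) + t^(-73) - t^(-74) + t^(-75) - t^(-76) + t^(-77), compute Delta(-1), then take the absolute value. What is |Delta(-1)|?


Step 1: The polynomial has 155 terms with alternating signs, exponents from 77 down to -77.
Step 2: Substitute t = -1. The i-th term has coefficient (-1)^i and exponent (m-i),
  so its value is (-1)^i * (-1)^(m-i) = (-1)^m = -1 for every i.
Step 3: All 155 terms equal -1, so Delta(-1) = 155 * (-1) = -155
Step 4: |Delta(-1)| = 155

155


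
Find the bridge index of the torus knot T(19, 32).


The bridge number of T(p,q) is min(p,q).
min(19, 32) = 19

19


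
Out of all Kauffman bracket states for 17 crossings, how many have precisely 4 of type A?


We choose which 4 of 17 crossings get A-smoothings.
C(17, 4) = 17! / (4! * 13!)
= 2380

2380


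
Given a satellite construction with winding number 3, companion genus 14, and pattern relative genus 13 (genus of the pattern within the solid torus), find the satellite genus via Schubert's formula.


Schubert: g(satellite) = g_rel(pattern) + |winding| * g(companion),
where g_rel(pattern) is the genus of the pattern relative to the solid torus.
= 13 + 3 * 14
= 13 + 42 = 55

55


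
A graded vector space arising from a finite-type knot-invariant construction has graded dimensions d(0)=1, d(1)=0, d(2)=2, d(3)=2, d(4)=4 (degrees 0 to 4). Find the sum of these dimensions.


Total dimension = d(0) + d(1) + ... + d(4)
= 1 + 0 + 2 + 2 + 4
= 9

9


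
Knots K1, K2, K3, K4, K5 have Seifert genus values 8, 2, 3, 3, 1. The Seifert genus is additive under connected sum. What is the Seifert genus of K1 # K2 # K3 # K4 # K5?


The Seifert genus is additive under connected sum.
Seifert genus(K1 # K2 # K3 # K4 # K5) = (8) + (2) + (3) + (3) + (1)
= 17

17


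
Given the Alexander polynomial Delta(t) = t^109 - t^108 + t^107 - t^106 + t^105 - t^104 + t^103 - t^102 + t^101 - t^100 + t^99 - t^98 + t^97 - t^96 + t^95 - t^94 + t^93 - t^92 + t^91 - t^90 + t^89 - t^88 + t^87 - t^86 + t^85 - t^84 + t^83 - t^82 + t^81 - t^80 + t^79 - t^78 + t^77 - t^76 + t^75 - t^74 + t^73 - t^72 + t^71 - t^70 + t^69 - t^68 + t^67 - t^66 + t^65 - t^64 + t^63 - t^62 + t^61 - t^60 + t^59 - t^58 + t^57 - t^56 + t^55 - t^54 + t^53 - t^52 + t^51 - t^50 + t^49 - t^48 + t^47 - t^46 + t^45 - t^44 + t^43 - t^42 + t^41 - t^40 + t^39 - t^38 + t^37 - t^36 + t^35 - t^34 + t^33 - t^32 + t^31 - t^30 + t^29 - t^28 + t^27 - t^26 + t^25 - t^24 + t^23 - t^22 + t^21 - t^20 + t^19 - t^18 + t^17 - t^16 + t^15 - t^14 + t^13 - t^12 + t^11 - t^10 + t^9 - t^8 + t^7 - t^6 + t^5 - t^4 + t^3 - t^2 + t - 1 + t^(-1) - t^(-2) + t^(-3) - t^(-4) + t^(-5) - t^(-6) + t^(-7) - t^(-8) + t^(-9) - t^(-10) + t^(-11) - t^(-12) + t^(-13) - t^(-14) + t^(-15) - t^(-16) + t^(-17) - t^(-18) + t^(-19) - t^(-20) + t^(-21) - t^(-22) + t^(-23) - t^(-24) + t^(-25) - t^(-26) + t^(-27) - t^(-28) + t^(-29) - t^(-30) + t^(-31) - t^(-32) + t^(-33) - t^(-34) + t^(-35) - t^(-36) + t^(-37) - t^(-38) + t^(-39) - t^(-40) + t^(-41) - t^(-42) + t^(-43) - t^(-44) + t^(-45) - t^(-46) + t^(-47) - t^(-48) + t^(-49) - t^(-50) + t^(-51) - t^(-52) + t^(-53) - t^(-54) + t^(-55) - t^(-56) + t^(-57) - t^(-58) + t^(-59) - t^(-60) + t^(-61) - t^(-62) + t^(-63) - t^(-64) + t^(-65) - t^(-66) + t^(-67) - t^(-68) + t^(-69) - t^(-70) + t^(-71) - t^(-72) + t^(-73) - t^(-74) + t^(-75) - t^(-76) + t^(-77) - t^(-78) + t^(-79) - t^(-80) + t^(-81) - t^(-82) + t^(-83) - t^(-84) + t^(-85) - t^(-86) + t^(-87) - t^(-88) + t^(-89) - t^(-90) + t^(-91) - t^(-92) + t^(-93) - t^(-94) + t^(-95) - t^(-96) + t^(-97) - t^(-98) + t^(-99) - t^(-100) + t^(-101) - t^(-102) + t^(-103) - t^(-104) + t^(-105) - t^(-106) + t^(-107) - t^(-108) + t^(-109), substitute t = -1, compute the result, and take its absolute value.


Step 1: The polynomial has 219 terms with alternating signs, exponents from 109 down to -109.
Step 2: Substitute t = -1. The i-th term has coefficient (-1)^i and exponent (m-i),
  so its value is (-1)^i * (-1)^(m-i) = (-1)^m = -1 for every i.
Step 3: All 219 terms equal -1, so Delta(-1) = 219 * (-1) = -219
Step 4: |Delta(-1)| = 219

219


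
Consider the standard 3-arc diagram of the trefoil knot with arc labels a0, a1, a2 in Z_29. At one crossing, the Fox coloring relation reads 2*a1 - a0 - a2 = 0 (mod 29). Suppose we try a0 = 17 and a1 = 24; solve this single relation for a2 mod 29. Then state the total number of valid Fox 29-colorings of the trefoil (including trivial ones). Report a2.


Step 1: Apply the given crossing relation 2*a1 - a0 - a2 = 0 (mod 29).
  a2 = 2*a1 - a0 mod 29
  a2 = 2*24 - 17 mod 29
  a2 = 48 - 17 mod 29
  a2 = 31 mod 29 = 2
Step 2: The trefoil has determinant 3.
  Number of Fox p-colorings (p prime) is p^2 if p = 3, else p.
  Since 29 does not divide 3, only trivial (constant) colorings exist.
  (So the trial a0 = 17, a1 = 24 with a0 != a1 does NOT extend to a valid coloring of the whole trefoil: the other two crossing relations require 3*(a1 - a0) = 0 (mod 29), which fails.)
  Total colorings = 29
Step 3: a2 = 2, total Fox 29-colorings = 29

2


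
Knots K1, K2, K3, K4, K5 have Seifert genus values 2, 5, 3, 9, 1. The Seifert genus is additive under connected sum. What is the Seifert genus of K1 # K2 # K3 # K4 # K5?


The Seifert genus is additive under connected sum.
Seifert genus(K1 # K2 # K3 # K4 # K5) = (2) + (5) + (3) + (9) + (1)
= 20

20


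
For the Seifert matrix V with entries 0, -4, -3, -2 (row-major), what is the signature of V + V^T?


Step 1: V + V^T = [[0, -7], [-7, -4]]
Step 2: trace = -4, det = -49
Step 3: Discriminant = (-4)^2 - 4*(-49) = 212
Step 4: Eigenvalues: 5.28011, -9.28011
Step 5: Signature = (# positive eigenvalues) - (# negative eigenvalues) = 0

0


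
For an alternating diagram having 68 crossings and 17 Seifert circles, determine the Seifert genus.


For alternating knots, g = (c - s + 1)/2.
= (68 - 17 + 1)/2
= 52/2 = 26

26


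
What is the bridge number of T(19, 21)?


The bridge number of T(p,q) is min(p,q).
min(19, 21) = 19

19


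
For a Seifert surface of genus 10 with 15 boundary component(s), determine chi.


chi = 2 - 2g - b
= 2 - 2*10 - 15
= 2 - 20 - 15 = -33

-33


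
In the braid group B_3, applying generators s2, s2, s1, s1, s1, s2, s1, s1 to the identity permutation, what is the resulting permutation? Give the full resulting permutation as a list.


Starting with identity [1, 2, 3].
Apply generators in sequence:
  After s2: [1, 3, 2]
  After s2: [1, 2, 3]
  After s1: [2, 1, 3]
  After s1: [1, 2, 3]
  After s1: [2, 1, 3]
  After s2: [2, 3, 1]
  After s1: [3, 2, 1]
  After s1: [2, 3, 1]
Final permutation: [2, 3, 1]

[2, 3, 1]


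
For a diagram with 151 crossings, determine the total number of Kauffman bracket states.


Each crossing contributes 2 choices (A-smoothing or B-smoothing).
Total states = 2^151 = 2854495385411919762116571938898990272765493248

2854495385411919762116571938898990272765493248


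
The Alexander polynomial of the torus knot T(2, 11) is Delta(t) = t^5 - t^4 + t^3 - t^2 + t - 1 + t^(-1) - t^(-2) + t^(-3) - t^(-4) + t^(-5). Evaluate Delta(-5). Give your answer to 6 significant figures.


Substituting t = -5 into Delta(t) = t^5 - t^4 + t^3 - t^2 + t - 1 + t^(-1) - t^(-2) + t^(-3) - t^(-4) + t^(-5):
Term values: (-3125) + (-625) + (-125) + (-25) + (-5) + (-1) + (-0.2) + (-0.04) + (-0.008) + (-0.0016) + (-0.00032)
Sum = -3906.24992
Rounded to 6 significant figures: -3906.25

-3906.25


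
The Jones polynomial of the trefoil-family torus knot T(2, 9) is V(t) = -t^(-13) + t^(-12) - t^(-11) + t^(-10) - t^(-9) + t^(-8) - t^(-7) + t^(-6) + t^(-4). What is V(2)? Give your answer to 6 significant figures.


Substituting t = 2 into V(t) = -t^(-13) + t^(-12) - t^(-11) + t^(-10) - t^(-9) + t^(-8) - t^(-7) + t^(-6) + t^(-4):
  (-)t^(-13) = -0.00012207
  (+)t^(-12) = 0.000244141
  (-)t^(-11) = -0.000488281
  (+)t^(-10) = 0.000976562
  (-)t^(-9) = -0.00195312
  (+)t^(-8) = 0.00390625
  (-)t^(-7) = -0.0078125
  (+)t^(-6) = 0.015625
  (+)t^(-4) = 0.0625
Sum = (-0.00012207) + (0.000244141) + (-0.000488281) + (0.000976562) + (-0.00195312) + (0.00390625) + (-0.0078125) + (0.015625) + (0.0625)
= 0.07287597656
Rounded to 6 significant figures: 0.072876

0.072876


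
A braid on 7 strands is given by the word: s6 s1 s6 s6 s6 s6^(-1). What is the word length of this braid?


The word length counts the number of generators (including inverses).
Listing each generator: s6, s1, s6, s6, s6, s6^(-1)
There are 6 generators in this braid word.

6


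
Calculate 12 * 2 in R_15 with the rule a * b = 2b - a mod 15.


12 * 2 = 2*2 - 12 mod 15
= 4 - 12 mod 15
= -8 mod 15 = 7

7


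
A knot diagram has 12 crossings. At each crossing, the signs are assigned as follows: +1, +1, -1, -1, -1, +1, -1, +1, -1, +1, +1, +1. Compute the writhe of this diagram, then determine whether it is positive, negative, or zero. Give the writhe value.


Step 1: Count positive crossings (+1).
Positive crossings: 7
Step 2: Count negative crossings (-1).
Negative crossings: 5
Step 3: Writhe = (positive) - (negative)
w = 7 - 5 = 2
Step 4: |w| = 2, and w is positive

2


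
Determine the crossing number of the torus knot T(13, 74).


For a torus knot T(p, q) with gcd(p,q)=1,
the crossing number is min(p*(q-1), q*(p-1)).
p*(q-1) = 13*73 = 949
q*(p-1) = 74*12 = 888
min(949, 888) = 888

888
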